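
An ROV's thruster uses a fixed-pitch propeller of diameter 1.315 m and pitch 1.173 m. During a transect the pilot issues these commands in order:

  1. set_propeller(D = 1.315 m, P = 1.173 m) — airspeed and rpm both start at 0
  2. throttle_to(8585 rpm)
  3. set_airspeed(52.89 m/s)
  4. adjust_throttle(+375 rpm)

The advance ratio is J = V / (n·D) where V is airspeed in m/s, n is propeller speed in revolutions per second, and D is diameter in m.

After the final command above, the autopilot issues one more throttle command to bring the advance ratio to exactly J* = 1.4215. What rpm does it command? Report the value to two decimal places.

set_propeller: D = 1.315 m, P = 1.173 m (p = P/D = 0.892015); state ← (V=0, rpm=0)
throttle_to(8585): rpm ← 8585
set_airspeed(52.89): V ← 52.89 m/s
adjust_throttle(+375): rpm ← 8585 +375 = 8960
final state: V = 52.89 m/s, rpm = 8960 → n = rpm/60 = 149.333333 rev/s
target J* = 1.4215; solve J* = V/(n·D) for n: n = V/(J*·D) = 52.89/(1.4215 × 1.315) = 28.294430 rev/s
rpm = 60·n = 1697.665803

rpm = 1697.67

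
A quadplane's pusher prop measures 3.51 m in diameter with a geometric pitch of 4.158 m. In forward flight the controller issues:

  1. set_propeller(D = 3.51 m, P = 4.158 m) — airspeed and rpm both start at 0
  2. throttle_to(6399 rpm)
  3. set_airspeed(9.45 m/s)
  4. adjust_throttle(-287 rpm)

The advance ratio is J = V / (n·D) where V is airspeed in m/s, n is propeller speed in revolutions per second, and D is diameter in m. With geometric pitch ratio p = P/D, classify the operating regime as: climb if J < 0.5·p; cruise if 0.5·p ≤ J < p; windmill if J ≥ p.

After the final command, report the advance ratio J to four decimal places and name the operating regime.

set_propeller: D = 3.51 m, P = 4.158 m (p = P/D = 1.184615); state ← (V=0, rpm=0)
throttle_to(6399): rpm ← 6399
set_airspeed(9.45): V ← 9.45 m/s
adjust_throttle(-287): rpm ← 6399 -287 = 6112
final state: V = 9.45 m/s, rpm = 6112 → n = rpm/60 = 101.866667 rev/s
J = V / (n·D) = 9.45 / (101.866667 × 3.51) = 0.026430
regime bands: climb J<0.5923 | cruise [0.5923, 1.1846) | windmill J≥1.1846
J = 0.0264 → climb

J = 0.0264, regime = climb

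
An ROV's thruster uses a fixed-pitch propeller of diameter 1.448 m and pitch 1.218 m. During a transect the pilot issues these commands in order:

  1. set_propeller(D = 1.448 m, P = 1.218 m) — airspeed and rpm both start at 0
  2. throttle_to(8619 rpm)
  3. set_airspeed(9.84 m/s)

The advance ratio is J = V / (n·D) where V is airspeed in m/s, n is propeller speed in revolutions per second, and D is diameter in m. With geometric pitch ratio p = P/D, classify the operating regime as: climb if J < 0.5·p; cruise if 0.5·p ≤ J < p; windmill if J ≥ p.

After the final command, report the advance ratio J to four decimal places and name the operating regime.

J = 0.0473, regime = climb

set_propeller: D = 1.448 m, P = 1.218 m (p = P/D = 0.841160); state ← (V=0, rpm=0)
throttle_to(8619): rpm ← 8619
set_airspeed(9.84): V ← 9.84 m/s
final state: V = 9.84 m/s, rpm = 8619 → n = rpm/60 = 143.650000 rev/s
J = V / (n·D) = 9.84 / (143.650000 × 1.448) = 0.047307
regime bands: climb J<0.4206 | cruise [0.4206, 0.8412) | windmill J≥0.8412
J = 0.0473 → climb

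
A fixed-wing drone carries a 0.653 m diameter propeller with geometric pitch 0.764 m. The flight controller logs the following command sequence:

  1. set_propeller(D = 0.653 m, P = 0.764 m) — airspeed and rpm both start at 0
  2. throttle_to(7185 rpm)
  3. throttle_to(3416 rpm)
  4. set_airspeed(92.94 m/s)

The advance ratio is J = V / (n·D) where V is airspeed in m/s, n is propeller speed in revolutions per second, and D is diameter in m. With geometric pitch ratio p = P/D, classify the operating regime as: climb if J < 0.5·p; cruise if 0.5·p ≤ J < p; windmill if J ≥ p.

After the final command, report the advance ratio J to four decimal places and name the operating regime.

J = 2.4999, regime = windmill

set_propeller: D = 0.653 m, P = 0.764 m (p = P/D = 1.169985); state ← (V=0, rpm=0)
throttle_to(7185): rpm ← 7185
throttle_to(3416): rpm ← 3416
set_airspeed(92.94): V ← 92.94 m/s
final state: V = 92.94 m/s, rpm = 3416 → n = rpm/60 = 56.933333 rev/s
J = V / (n·D) = 92.94 / (56.933333 × 0.653) = 2.499901
regime bands: climb J<0.5850 | cruise [0.5850, 1.1700) | windmill J≥1.1700
J = 2.4999 → windmill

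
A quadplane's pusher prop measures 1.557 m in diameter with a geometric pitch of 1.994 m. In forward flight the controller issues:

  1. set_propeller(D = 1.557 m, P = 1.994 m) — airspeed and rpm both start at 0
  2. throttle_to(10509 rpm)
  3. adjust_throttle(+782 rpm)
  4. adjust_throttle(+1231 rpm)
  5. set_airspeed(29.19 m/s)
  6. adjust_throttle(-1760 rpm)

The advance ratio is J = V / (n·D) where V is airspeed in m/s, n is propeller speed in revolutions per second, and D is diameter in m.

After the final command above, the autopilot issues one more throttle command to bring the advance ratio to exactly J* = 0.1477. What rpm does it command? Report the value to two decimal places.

rpm = 7615.81

set_propeller: D = 1.557 m, P = 1.994 m (p = P/D = 1.280668); state ← (V=0, rpm=0)
throttle_to(10509): rpm ← 10509
adjust_throttle(+782): rpm ← 10509 +782 = 11291
adjust_throttle(+1231): rpm ← 11291 +1231 = 12522
set_airspeed(29.19): V ← 29.19 m/s
adjust_throttle(-1760): rpm ← 12522 -1760 = 10762
final state: V = 29.19 m/s, rpm = 10762 → n = rpm/60 = 179.366667 rev/s
target J* = 0.1477; solve J* = V/(n·D) for n: n = V/(J*·D) = 29.19/(0.1477 × 1.557) = 126.930207 rev/s
rpm = 60·n = 7615.812399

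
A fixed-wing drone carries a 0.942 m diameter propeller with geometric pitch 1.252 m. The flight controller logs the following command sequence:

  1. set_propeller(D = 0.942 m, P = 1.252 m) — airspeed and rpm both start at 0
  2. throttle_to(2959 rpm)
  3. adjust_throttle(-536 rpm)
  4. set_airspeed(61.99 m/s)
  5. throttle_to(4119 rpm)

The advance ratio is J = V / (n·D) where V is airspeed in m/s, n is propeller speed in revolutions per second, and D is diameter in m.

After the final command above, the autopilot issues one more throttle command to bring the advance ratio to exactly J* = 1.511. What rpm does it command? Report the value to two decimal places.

set_propeller: D = 0.942 m, P = 1.252 m (p = P/D = 1.329087); state ← (V=0, rpm=0)
throttle_to(2959): rpm ← 2959
adjust_throttle(-536): rpm ← 2959 -536 = 2423
set_airspeed(61.99): V ← 61.99 m/s
throttle_to(4119): rpm ← 4119
final state: V = 61.99 m/s, rpm = 4119 → n = rpm/60 = 68.650000 rev/s
target J* = 1.511; solve J* = V/(n·D) for n: n = V/(J*·D) = 61.99/(1.511 × 0.942) = 43.551816 rev/s
rpm = 60·n = 2613.108963

rpm = 2613.11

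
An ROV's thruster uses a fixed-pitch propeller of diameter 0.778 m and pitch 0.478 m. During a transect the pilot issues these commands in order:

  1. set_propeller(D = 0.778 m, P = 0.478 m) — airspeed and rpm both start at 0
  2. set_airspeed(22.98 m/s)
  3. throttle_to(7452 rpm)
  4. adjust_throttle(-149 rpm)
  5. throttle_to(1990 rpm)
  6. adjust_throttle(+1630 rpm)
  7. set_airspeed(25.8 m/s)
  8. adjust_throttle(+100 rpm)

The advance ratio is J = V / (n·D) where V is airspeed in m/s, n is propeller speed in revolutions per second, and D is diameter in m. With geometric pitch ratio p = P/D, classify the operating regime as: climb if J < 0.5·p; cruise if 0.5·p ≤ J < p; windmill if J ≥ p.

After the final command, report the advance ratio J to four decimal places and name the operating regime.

J = 0.5349, regime = cruise

set_propeller: D = 0.778 m, P = 0.478 m (p = P/D = 0.614396); state ← (V=0, rpm=0)
set_airspeed(22.98): V ← 22.98 m/s
throttle_to(7452): rpm ← 7452
adjust_throttle(-149): rpm ← 7452 -149 = 7303
throttle_to(1990): rpm ← 1990
adjust_throttle(+1630): rpm ← 1990 +1630 = 3620
set_airspeed(25.8): V ← 25.8 m/s
adjust_throttle(+100): rpm ← 3620 +100 = 3720
final state: V = 25.8 m/s, rpm = 3720 → n = rpm/60 = 62.000000 rev/s
J = V / (n·D) = 25.8 / (62.000000 × 0.778) = 0.534870
regime bands: climb J<0.3072 | cruise [0.3072, 0.6144) | windmill J≥0.6144
J = 0.5349 → cruise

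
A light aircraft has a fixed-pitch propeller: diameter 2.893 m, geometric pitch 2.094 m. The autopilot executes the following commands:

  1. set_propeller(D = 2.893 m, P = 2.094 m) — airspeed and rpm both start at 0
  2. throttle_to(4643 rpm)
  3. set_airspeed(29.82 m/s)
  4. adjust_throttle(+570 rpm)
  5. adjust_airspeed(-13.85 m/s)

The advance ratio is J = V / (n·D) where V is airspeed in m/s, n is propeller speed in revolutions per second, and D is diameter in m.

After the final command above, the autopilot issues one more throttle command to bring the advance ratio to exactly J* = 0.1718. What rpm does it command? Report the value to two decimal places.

set_propeller: D = 2.893 m, P = 2.094 m (p = P/D = 0.723816); state ← (V=0, rpm=0)
throttle_to(4643): rpm ← 4643
set_airspeed(29.82): V ← 29.82 m/s
adjust_throttle(+570): rpm ← 4643 +570 = 5213
adjust_airspeed(-13.85): V ← 29.82 -13.85 = 15.97 m/s
final state: V = 15.97 m/s, rpm = 5213 → n = rpm/60 = 86.883333 rev/s
target J* = 0.1718; solve J* = V/(n·D) for n: n = V/(J*·D) = 15.97/(0.1718 × 2.893) = 32.131672 rev/s
rpm = 60·n = 1927.900311

rpm = 1927.90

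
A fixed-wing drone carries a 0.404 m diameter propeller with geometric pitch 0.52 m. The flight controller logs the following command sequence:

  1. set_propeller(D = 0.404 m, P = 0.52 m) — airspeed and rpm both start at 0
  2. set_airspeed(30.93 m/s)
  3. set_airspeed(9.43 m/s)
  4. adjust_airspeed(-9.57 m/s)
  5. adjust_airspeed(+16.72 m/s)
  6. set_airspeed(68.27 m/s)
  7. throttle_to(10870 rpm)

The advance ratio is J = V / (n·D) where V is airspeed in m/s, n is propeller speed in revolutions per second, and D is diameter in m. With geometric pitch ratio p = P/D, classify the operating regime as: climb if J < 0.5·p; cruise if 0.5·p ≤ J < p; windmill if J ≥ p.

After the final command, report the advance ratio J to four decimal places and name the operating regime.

J = 0.9328, regime = cruise

set_propeller: D = 0.404 m, P = 0.52 m (p = P/D = 1.287129); state ← (V=0, rpm=0)
set_airspeed(30.93): V ← 30.93 m/s
set_airspeed(9.43): V ← 9.43 m/s
adjust_airspeed(-9.57): V ← 9.43 -9.57 = -0.14 m/s
adjust_airspeed(+16.72): V ← -0.14 +16.72 = 16.58 m/s
set_airspeed(68.27): V ← 68.27 m/s
throttle_to(10870): rpm ← 10870
final state: V = 68.27 m/s, rpm = 10870 → n = rpm/60 = 181.166667 rev/s
J = V / (n·D) = 68.27 / (181.166667 × 0.404) = 0.932761
regime bands: climb J<0.6436 | cruise [0.6436, 1.2871) | windmill J≥1.2871
J = 0.9328 → cruise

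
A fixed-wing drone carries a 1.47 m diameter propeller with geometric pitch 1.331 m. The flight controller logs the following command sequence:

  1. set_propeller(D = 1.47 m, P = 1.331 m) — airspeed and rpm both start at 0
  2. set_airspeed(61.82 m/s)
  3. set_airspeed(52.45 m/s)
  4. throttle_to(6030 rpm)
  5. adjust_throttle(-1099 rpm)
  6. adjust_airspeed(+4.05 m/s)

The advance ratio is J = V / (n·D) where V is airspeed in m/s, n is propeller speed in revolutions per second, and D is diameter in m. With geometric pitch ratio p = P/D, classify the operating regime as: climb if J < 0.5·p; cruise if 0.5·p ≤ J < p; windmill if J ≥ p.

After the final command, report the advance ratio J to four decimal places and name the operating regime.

J = 0.4677, regime = cruise

set_propeller: D = 1.47 m, P = 1.331 m (p = P/D = 0.905442); state ← (V=0, rpm=0)
set_airspeed(61.82): V ← 61.82 m/s
set_airspeed(52.45): V ← 52.45 m/s
throttle_to(6030): rpm ← 6030
adjust_throttle(-1099): rpm ← 6030 -1099 = 4931
adjust_airspeed(+4.05): V ← 52.45 +4.05 = 56.5 m/s
final state: V = 56.5 m/s, rpm = 4931 → n = rpm/60 = 82.183333 rev/s
J = V / (n·D) = 56.5 / (82.183333 × 1.47) = 0.467678
regime bands: climb J<0.4527 | cruise [0.4527, 0.9054) | windmill J≥0.9054
J = 0.4677 → cruise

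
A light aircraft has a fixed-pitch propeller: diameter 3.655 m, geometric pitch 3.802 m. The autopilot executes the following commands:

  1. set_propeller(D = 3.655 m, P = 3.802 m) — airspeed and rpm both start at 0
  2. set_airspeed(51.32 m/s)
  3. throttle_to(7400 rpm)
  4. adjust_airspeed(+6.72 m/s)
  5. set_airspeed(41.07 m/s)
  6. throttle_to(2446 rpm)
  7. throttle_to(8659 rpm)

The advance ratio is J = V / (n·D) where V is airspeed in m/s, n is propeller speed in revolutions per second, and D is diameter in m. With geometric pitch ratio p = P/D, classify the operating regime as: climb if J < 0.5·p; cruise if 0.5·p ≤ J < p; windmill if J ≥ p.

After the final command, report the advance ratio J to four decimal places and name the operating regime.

J = 0.0779, regime = climb

set_propeller: D = 3.655 m, P = 3.802 m (p = P/D = 1.040219); state ← (V=0, rpm=0)
set_airspeed(51.32): V ← 51.32 m/s
throttle_to(7400): rpm ← 7400
adjust_airspeed(+6.72): V ← 51.32 +6.72 = 58.04 m/s
set_airspeed(41.07): V ← 41.07 m/s
throttle_to(2446): rpm ← 2446
throttle_to(8659): rpm ← 8659
final state: V = 41.07 m/s, rpm = 8659 → n = rpm/60 = 144.316667 rev/s
J = V / (n·D) = 41.07 / (144.316667 × 3.655) = 0.077861
regime bands: climb J<0.5201 | cruise [0.5201, 1.0402) | windmill J≥1.0402
J = 0.0779 → climb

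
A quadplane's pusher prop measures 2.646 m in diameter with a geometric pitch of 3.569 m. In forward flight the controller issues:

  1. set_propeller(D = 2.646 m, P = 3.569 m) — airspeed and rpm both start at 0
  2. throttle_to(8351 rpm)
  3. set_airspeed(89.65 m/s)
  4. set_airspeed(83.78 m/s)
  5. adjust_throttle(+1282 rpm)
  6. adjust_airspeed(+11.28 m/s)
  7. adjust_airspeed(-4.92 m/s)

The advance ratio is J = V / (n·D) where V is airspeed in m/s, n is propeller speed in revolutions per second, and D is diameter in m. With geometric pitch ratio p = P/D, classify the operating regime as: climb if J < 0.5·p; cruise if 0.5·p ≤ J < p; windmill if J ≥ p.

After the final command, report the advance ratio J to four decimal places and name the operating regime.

J = 0.2122, regime = climb

set_propeller: D = 2.646 m, P = 3.569 m (p = P/D = 1.348828); state ← (V=0, rpm=0)
throttle_to(8351): rpm ← 8351
set_airspeed(89.65): V ← 89.65 m/s
set_airspeed(83.78): V ← 83.78 m/s
adjust_throttle(+1282): rpm ← 8351 +1282 = 9633
adjust_airspeed(+11.28): V ← 83.78 +11.28 = 95.06 m/s
adjust_airspeed(-4.92): V ← 95.06 -4.92 = 90.14 m/s
final state: V = 90.14 m/s, rpm = 9633 → n = rpm/60 = 160.550000 rev/s
J = V / (n·D) = 90.14 / (160.550000 × 2.646) = 0.212186
regime bands: climb J<0.6744 | cruise [0.6744, 1.3488) | windmill J≥1.3488
J = 0.2122 → climb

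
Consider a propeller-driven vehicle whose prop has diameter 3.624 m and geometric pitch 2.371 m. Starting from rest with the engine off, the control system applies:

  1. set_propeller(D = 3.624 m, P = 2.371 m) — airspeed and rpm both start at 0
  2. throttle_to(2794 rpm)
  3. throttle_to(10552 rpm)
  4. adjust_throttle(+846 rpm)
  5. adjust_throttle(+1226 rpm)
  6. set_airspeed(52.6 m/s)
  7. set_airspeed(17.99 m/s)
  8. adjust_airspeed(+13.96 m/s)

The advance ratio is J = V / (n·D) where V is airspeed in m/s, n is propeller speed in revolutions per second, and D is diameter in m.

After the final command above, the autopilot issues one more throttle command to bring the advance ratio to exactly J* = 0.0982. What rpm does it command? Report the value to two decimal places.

rpm = 5386.70

set_propeller: D = 3.624 m, P = 2.371 m (p = P/D = 0.654249); state ← (V=0, rpm=0)
throttle_to(2794): rpm ← 2794
throttle_to(10552): rpm ← 10552
adjust_throttle(+846): rpm ← 10552 +846 = 11398
adjust_throttle(+1226): rpm ← 11398 +1226 = 12624
set_airspeed(52.6): V ← 52.6 m/s
set_airspeed(17.99): V ← 17.99 m/s
adjust_airspeed(+13.96): V ← 17.99 +13.96 = 31.95 m/s
final state: V = 31.95 m/s, rpm = 12624 → n = rpm/60 = 210.400000 rev/s
target J* = 0.0982; solve J* = V/(n·D) for n: n = V/(J*·D) = 31.95/(0.0982 × 3.624) = 89.778260 rev/s
rpm = 60·n = 5386.695621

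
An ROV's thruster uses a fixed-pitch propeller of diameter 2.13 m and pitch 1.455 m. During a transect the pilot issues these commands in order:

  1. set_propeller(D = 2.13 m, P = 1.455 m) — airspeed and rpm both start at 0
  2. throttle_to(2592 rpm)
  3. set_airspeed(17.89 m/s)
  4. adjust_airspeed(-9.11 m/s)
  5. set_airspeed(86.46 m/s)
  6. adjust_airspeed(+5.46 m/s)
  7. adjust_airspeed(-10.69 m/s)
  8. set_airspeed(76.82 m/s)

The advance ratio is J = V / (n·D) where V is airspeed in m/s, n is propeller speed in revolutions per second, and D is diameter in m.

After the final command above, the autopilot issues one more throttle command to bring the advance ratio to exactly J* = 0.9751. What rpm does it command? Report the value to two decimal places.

set_propeller: D = 2.13 m, P = 1.455 m (p = P/D = 0.683099); state ← (V=0, rpm=0)
throttle_to(2592): rpm ← 2592
set_airspeed(17.89): V ← 17.89 m/s
adjust_airspeed(-9.11): V ← 17.89 -9.11 = 8.78 m/s
set_airspeed(86.46): V ← 86.46 m/s
adjust_airspeed(+5.46): V ← 86.46 +5.46 = 91.92 m/s
adjust_airspeed(-10.69): V ← 91.92 -10.69 = 81.23 m/s
set_airspeed(76.82): V ← 76.82 m/s
final state: V = 76.82 m/s, rpm = 2592 → n = rpm/60 = 43.200000 rev/s
target J* = 0.9751; solve J* = V/(n·D) for n: n = V/(J*·D) = 76.82/(0.9751 × 2.13) = 36.986696 rev/s
rpm = 60·n = 2219.201786

rpm = 2219.20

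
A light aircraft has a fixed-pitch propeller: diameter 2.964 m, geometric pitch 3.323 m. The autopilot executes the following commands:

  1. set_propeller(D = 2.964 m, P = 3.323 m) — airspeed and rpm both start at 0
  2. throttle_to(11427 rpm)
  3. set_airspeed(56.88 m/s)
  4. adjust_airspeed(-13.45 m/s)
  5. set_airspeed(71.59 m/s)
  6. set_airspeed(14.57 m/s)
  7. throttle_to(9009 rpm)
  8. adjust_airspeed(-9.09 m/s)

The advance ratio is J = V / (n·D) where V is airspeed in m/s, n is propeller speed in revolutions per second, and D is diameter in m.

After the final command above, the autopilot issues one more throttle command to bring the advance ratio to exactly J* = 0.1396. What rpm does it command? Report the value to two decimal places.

set_propeller: D = 2.964 m, P = 3.323 m (p = P/D = 1.121120); state ← (V=0, rpm=0)
throttle_to(11427): rpm ← 11427
set_airspeed(56.88): V ← 56.88 m/s
adjust_airspeed(-13.45): V ← 56.88 -13.45 = 43.43 m/s
set_airspeed(71.59): V ← 71.59 m/s
set_airspeed(14.57): V ← 14.57 m/s
throttle_to(9009): rpm ← 9009
adjust_airspeed(-9.09): V ← 14.57 -9.09 = 5.48 m/s
final state: V = 5.48 m/s, rpm = 9009 → n = rpm/60 = 150.150000 rev/s
target J* = 0.1396; solve J* = V/(n·D) for n: n = V/(J*·D) = 5.48/(0.1396 × 2.964) = 13.243932 rev/s
rpm = 60·n = 794.635918

rpm = 794.64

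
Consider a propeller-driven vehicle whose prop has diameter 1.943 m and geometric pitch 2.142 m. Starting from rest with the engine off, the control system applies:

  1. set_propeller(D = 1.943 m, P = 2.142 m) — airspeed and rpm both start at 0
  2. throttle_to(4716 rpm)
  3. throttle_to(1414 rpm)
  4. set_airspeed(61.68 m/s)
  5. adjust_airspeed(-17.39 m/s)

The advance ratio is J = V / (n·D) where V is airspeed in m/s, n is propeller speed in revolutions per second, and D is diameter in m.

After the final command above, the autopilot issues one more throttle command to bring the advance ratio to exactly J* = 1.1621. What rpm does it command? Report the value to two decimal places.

set_propeller: D = 1.943 m, P = 2.142 m (p = P/D = 1.102419); state ← (V=0, rpm=0)
throttle_to(4716): rpm ← 4716
throttle_to(1414): rpm ← 1414
set_airspeed(61.68): V ← 61.68 m/s
adjust_airspeed(-17.39): V ← 61.68 -17.39 = 44.29 m/s
final state: V = 44.29 m/s, rpm = 1414 → n = rpm/60 = 23.566667 rev/s
target J* = 1.1621; solve J* = V/(n·D) for n: n = V/(J*·D) = 44.29/(1.1621 × 1.943) = 19.615048 rev/s
rpm = 60·n = 1176.902889

rpm = 1176.90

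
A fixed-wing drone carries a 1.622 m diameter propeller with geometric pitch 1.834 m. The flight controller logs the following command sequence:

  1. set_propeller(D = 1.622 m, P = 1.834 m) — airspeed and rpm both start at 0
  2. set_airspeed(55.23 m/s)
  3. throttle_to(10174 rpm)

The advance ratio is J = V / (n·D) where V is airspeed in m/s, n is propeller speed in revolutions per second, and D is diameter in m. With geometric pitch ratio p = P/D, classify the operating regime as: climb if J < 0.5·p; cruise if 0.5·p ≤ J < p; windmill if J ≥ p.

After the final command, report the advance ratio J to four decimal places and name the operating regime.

J = 0.2008, regime = climb

set_propeller: D = 1.622 m, P = 1.834 m (p = P/D = 1.130703); state ← (V=0, rpm=0)
set_airspeed(55.23): V ← 55.23 m/s
throttle_to(10174): rpm ← 10174
final state: V = 55.23 m/s, rpm = 10174 → n = rpm/60 = 169.566667 rev/s
J = V / (n·D) = 55.23 / (169.566667 × 1.622) = 0.200809
regime bands: climb J<0.5654 | cruise [0.5654, 1.1307) | windmill J≥1.1307
J = 0.2008 → climb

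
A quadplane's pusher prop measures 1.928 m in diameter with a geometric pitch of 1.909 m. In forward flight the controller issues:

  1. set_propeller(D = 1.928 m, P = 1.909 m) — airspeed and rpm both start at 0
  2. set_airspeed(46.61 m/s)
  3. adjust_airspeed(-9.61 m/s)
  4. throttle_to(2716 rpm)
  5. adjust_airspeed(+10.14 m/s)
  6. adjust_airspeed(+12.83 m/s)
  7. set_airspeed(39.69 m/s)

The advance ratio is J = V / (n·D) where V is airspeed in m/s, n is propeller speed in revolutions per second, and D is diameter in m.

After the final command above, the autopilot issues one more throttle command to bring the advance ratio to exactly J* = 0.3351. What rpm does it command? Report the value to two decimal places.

rpm = 3685.96

set_propeller: D = 1.928 m, P = 1.909 m (p = P/D = 0.990145); state ← (V=0, rpm=0)
set_airspeed(46.61): V ← 46.61 m/s
adjust_airspeed(-9.61): V ← 46.61 -9.61 = 37 m/s
throttle_to(2716): rpm ← 2716
adjust_airspeed(+10.14): V ← 37 +10.14 = 47.14 m/s
adjust_airspeed(+12.83): V ← 47.14 +12.83 = 59.97 m/s
set_airspeed(39.69): V ← 39.69 m/s
final state: V = 39.69 m/s, rpm = 2716 → n = rpm/60 = 45.266667 rev/s
target J* = 0.3351; solve J* = V/(n·D) for n: n = V/(J*·D) = 39.69/(0.3351 × 1.928) = 61.432705 rev/s
rpm = 60·n = 3685.962325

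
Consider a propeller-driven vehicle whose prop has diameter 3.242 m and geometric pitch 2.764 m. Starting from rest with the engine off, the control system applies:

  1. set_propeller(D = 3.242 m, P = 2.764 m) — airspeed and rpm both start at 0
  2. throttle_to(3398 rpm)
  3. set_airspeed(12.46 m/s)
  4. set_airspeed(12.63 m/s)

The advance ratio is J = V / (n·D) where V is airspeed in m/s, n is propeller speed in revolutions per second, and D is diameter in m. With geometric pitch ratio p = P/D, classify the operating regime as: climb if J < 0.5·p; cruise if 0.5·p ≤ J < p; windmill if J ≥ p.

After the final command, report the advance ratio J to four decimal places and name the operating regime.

J = 0.0688, regime = climb

set_propeller: D = 3.242 m, P = 2.764 m (p = P/D = 0.852560); state ← (V=0, rpm=0)
throttle_to(3398): rpm ← 3398
set_airspeed(12.46): V ← 12.46 m/s
set_airspeed(12.63): V ← 12.63 m/s
final state: V = 12.63 m/s, rpm = 3398 → n = rpm/60 = 56.633333 rev/s
J = V / (n·D) = 12.63 / (56.633333 × 3.242) = 0.068789
regime bands: climb J<0.4263 | cruise [0.4263, 0.8526) | windmill J≥0.8526
J = 0.0688 → climb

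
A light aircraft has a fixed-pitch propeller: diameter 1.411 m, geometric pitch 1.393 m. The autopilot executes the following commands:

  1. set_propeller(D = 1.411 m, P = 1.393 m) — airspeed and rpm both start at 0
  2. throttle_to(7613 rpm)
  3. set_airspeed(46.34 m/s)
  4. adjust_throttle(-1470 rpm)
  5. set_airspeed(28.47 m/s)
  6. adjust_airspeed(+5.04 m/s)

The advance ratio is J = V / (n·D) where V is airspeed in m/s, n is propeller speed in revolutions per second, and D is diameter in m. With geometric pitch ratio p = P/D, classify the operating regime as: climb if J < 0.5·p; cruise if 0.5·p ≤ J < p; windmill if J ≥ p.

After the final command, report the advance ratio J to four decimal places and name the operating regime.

set_propeller: D = 1.411 m, P = 1.393 m (p = P/D = 0.987243); state ← (V=0, rpm=0)
throttle_to(7613): rpm ← 7613
set_airspeed(46.34): V ← 46.34 m/s
adjust_throttle(-1470): rpm ← 7613 -1470 = 6143
set_airspeed(28.47): V ← 28.47 m/s
adjust_airspeed(+5.04): V ← 28.47 +5.04 = 33.51 m/s
final state: V = 33.51 m/s, rpm = 6143 → n = rpm/60 = 102.383333 rev/s
J = V / (n·D) = 33.51 / (102.383333 × 1.411) = 0.231963
regime bands: climb J<0.4936 | cruise [0.4936, 0.9872) | windmill J≥0.9872
J = 0.2320 → climb

J = 0.2320, regime = climb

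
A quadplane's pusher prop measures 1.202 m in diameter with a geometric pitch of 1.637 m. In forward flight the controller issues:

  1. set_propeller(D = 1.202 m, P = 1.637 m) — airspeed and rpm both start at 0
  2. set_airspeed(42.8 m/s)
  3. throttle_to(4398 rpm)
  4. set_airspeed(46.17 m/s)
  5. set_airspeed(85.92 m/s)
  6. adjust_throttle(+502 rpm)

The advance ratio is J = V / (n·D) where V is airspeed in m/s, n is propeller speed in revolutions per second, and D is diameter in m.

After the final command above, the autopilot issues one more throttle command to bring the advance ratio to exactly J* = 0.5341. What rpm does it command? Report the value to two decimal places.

set_propeller: D = 1.202 m, P = 1.637 m (p = P/D = 1.361897); state ← (V=0, rpm=0)
set_airspeed(42.8): V ← 42.8 m/s
throttle_to(4398): rpm ← 4398
set_airspeed(46.17): V ← 46.17 m/s
set_airspeed(85.92): V ← 85.92 m/s
adjust_throttle(+502): rpm ← 4398 +502 = 4900
final state: V = 85.92 m/s, rpm = 4900 → n = rpm/60 = 81.666667 rev/s
target J* = 0.5341; solve J* = V/(n·D) for n: n = V/(J*·D) = 85.92/(0.5341 × 1.202) = 133.834236 rev/s
rpm = 60·n = 8030.054135

rpm = 8030.05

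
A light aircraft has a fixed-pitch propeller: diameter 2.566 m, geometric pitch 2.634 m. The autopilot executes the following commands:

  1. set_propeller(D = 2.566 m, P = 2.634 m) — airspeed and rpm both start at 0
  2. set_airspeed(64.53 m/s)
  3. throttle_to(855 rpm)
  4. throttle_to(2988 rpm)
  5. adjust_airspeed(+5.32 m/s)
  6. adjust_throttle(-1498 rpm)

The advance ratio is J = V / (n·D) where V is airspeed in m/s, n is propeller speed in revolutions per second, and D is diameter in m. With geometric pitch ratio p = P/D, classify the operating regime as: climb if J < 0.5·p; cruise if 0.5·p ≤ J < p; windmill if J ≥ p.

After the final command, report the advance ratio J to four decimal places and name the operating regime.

set_propeller: D = 2.566 m, P = 2.634 m (p = P/D = 1.026500); state ← (V=0, rpm=0)
set_airspeed(64.53): V ← 64.53 m/s
throttle_to(855): rpm ← 855
throttle_to(2988): rpm ← 2988
adjust_airspeed(+5.32): V ← 64.53 +5.32 = 69.85 m/s
adjust_throttle(-1498): rpm ← 2988 -1498 = 1490
final state: V = 69.85 m/s, rpm = 1490 → n = rpm/60 = 24.833333 rev/s
J = V / (n·D) = 69.85 / (24.833333 × 2.566) = 1.096162
regime bands: climb J<0.5133 | cruise [0.5133, 1.0265) | windmill J≥1.0265
J = 1.0962 → windmill

J = 1.0962, regime = windmill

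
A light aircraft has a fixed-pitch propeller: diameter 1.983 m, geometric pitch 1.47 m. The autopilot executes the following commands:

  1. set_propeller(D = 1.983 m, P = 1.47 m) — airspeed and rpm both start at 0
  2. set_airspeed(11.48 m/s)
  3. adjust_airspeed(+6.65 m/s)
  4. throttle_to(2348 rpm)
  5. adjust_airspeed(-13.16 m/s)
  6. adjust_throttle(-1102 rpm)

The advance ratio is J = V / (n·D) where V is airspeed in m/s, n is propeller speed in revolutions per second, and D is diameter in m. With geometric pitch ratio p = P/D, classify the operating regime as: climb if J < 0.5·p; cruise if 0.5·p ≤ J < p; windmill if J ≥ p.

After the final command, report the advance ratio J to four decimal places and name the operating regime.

set_propeller: D = 1.983 m, P = 1.47 m (p = P/D = 0.741301); state ← (V=0, rpm=0)
set_airspeed(11.48): V ← 11.48 m/s
adjust_airspeed(+6.65): V ← 11.48 +6.65 = 18.13 m/s
throttle_to(2348): rpm ← 2348
adjust_airspeed(-13.16): V ← 18.13 -13.16 = 4.97 m/s
adjust_throttle(-1102): rpm ← 2348 -1102 = 1246
final state: V = 4.97 m/s, rpm = 1246 → n = rpm/60 = 20.766667 rev/s
J = V / (n·D) = 4.97 / (20.766667 × 1.983) = 0.120689
regime bands: climb J<0.3707 | cruise [0.3707, 0.7413) | windmill J≥0.7413
J = 0.1207 → climb

J = 0.1207, regime = climb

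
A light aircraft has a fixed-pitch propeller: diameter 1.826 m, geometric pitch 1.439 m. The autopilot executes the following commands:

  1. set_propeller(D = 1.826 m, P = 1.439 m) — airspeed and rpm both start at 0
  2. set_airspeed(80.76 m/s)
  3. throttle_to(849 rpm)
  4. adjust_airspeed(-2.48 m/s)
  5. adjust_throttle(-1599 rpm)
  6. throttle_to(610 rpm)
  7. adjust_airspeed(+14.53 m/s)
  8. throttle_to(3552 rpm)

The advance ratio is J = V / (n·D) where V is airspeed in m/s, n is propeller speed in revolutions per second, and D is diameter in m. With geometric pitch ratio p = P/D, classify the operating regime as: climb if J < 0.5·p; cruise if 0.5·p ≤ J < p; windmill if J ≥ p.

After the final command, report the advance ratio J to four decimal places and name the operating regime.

J = 0.8586, regime = windmill

set_propeller: D = 1.826 m, P = 1.439 m (p = P/D = 0.788061); state ← (V=0, rpm=0)
set_airspeed(80.76): V ← 80.76 m/s
throttle_to(849): rpm ← 849
adjust_airspeed(-2.48): V ← 80.76 -2.48 = 78.28 m/s
adjust_throttle(-1599): rpm ← 849 -1599 = -750
throttle_to(610): rpm ← 610
adjust_airspeed(+14.53): V ← 78.28 +14.53 = 92.81 m/s
throttle_to(3552): rpm ← 3552
final state: V = 92.81 m/s, rpm = 3552 → n = rpm/60 = 59.200000 rev/s
J = V / (n·D) = 92.81 / (59.200000 × 1.826) = 0.858563
regime bands: climb J<0.3940 | cruise [0.3940, 0.7881) | windmill J≥0.7881
J = 0.8586 → windmill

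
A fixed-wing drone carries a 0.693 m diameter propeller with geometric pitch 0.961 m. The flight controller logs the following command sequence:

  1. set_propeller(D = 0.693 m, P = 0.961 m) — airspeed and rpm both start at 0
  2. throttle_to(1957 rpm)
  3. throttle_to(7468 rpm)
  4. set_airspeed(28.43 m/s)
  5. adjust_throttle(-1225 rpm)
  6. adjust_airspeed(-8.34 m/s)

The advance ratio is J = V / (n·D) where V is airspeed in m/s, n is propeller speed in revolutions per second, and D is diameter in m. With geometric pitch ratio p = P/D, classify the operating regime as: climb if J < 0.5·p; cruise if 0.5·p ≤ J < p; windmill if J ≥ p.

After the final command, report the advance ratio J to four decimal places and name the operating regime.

J = 0.2786, regime = climb

set_propeller: D = 0.693 m, P = 0.961 m (p = P/D = 1.386724); state ← (V=0, rpm=0)
throttle_to(1957): rpm ← 1957
throttle_to(7468): rpm ← 7468
set_airspeed(28.43): V ← 28.43 m/s
adjust_throttle(-1225): rpm ← 7468 -1225 = 6243
adjust_airspeed(-8.34): V ← 28.43 -8.34 = 20.09 m/s
final state: V = 20.09 m/s, rpm = 6243 → n = rpm/60 = 104.050000 rev/s
J = V / (n·D) = 20.09 / (104.050000 × 0.693) = 0.278615
regime bands: climb J<0.6934 | cruise [0.6934, 1.3867) | windmill J≥1.3867
J = 0.2786 → climb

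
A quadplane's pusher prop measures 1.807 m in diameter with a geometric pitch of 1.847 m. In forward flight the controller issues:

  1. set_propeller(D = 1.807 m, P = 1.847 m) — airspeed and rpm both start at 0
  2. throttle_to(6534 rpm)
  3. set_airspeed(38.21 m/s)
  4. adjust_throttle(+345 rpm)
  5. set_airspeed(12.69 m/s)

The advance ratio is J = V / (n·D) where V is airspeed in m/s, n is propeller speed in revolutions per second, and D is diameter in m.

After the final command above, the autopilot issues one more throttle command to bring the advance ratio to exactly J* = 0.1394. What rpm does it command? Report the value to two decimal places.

rpm = 3022.68

set_propeller: D = 1.807 m, P = 1.847 m (p = P/D = 1.022136); state ← (V=0, rpm=0)
throttle_to(6534): rpm ← 6534
set_airspeed(38.21): V ← 38.21 m/s
adjust_throttle(+345): rpm ← 6534 +345 = 6879
set_airspeed(12.69): V ← 12.69 m/s
final state: V = 12.69 m/s, rpm = 6879 → n = rpm/60 = 114.650000 rev/s
target J* = 0.1394; solve J* = V/(n·D) for n: n = V/(J*·D) = 12.69/(0.1394 × 1.807) = 50.377974 rev/s
rpm = 60·n = 3022.678425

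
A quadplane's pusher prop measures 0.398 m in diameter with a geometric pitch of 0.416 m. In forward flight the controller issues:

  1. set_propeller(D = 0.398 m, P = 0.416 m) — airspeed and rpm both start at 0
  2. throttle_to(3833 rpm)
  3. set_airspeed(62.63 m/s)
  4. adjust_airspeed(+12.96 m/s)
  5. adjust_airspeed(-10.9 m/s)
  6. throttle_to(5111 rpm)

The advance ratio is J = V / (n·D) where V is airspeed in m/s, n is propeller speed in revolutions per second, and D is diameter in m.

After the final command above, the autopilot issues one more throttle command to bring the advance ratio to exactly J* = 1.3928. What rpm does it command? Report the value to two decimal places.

set_propeller: D = 0.398 m, P = 0.416 m (p = P/D = 1.045226); state ← (V=0, rpm=0)
throttle_to(3833): rpm ← 3833
set_airspeed(62.63): V ← 62.63 m/s
adjust_airspeed(+12.96): V ← 62.63 +12.96 = 75.59 m/s
adjust_airspeed(-10.9): V ← 75.59 -10.9 = 64.69 m/s
throttle_to(5111): rpm ← 5111
final state: V = 64.69 m/s, rpm = 5111 → n = rpm/60 = 85.183333 rev/s
target J* = 1.3928; solve J* = V/(n·D) for n: n = V/(J*·D) = 64.69/(1.3928 × 0.398) = 116.698513 rev/s
rpm = 60·n = 7001.910760

rpm = 7001.91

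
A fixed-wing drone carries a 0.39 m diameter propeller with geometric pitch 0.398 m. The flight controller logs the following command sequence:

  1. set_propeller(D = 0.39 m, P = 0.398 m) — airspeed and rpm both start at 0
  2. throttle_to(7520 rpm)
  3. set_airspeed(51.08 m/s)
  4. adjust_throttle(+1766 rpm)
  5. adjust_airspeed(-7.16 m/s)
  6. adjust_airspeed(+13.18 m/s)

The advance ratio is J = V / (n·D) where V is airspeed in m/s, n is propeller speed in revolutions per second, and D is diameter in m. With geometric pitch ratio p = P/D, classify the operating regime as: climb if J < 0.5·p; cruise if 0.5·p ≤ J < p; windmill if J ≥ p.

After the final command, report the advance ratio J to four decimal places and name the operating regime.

set_propeller: D = 0.39 m, P = 0.398 m (p = P/D = 1.020513); state ← (V=0, rpm=0)
throttle_to(7520): rpm ← 7520
set_airspeed(51.08): V ← 51.08 m/s
adjust_throttle(+1766): rpm ← 7520 +1766 = 9286
adjust_airspeed(-7.16): V ← 51.08 -7.16 = 43.92 m/s
adjust_airspeed(+13.18): V ← 43.92 +13.18 = 57.1 m/s
final state: V = 57.1 m/s, rpm = 9286 → n = rpm/60 = 154.766667 rev/s
J = V / (n·D) = 57.1 / (154.766667 × 0.39) = 0.946006
regime bands: climb J<0.5103 | cruise [0.5103, 1.0205) | windmill J≥1.0205
J = 0.9460 → cruise

J = 0.9460, regime = cruise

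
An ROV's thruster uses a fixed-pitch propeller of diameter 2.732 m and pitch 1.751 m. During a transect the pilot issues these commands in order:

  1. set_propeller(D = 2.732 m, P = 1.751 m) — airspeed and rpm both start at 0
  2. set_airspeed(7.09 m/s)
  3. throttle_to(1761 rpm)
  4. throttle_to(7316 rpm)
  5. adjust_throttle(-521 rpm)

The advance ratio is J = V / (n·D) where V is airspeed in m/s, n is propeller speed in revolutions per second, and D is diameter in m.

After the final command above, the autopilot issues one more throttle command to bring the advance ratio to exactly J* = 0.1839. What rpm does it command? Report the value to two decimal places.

set_propeller: D = 2.732 m, P = 1.751 m (p = P/D = 0.640922); state ← (V=0, rpm=0)
set_airspeed(7.09): V ← 7.09 m/s
throttle_to(1761): rpm ← 1761
throttle_to(7316): rpm ← 7316
adjust_throttle(-521): rpm ← 7316 -521 = 6795
final state: V = 7.09 m/s, rpm = 6795 → n = rpm/60 = 113.250000 rev/s
target J* = 0.1839; solve J* = V/(n·D) for n: n = V/(J*·D) = 7.09/(0.1839 × 2.732) = 14.111845 rev/s
rpm = 60·n = 846.710726

rpm = 846.71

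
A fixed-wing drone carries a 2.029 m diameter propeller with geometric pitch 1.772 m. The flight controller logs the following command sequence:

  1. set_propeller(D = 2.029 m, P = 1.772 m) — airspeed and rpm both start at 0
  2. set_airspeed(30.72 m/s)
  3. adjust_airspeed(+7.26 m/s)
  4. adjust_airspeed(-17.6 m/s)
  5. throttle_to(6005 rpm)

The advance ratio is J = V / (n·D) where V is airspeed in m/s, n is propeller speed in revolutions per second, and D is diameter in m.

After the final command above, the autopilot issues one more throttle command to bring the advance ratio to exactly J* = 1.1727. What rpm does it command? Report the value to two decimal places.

rpm = 513.91

set_propeller: D = 2.029 m, P = 1.772 m (p = P/D = 0.873337); state ← (V=0, rpm=0)
set_airspeed(30.72): V ← 30.72 m/s
adjust_airspeed(+7.26): V ← 30.72 +7.26 = 37.98 m/s
adjust_airspeed(-17.6): V ← 37.98 -17.6 = 20.38 m/s
throttle_to(6005): rpm ← 6005
final state: V = 20.38 m/s, rpm = 6005 → n = rpm/60 = 100.083333 rev/s
target J* = 1.1727; solve J* = V/(n·D) for n: n = V/(J*·D) = 20.38/(1.1727 × 2.029) = 8.565155 rev/s
rpm = 60·n = 513.909277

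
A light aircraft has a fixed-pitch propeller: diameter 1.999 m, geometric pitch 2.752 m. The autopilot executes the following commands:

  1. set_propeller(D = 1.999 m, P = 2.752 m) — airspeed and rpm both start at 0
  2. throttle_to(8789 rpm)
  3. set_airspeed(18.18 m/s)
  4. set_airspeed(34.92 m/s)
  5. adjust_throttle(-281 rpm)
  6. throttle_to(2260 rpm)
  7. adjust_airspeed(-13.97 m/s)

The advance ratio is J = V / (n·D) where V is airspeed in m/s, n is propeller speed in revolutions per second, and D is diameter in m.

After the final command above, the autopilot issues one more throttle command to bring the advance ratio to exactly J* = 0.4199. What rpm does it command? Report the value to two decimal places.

rpm = 1497.53

set_propeller: D = 1.999 m, P = 2.752 m (p = P/D = 1.376688); state ← (V=0, rpm=0)
throttle_to(8789): rpm ← 8789
set_airspeed(18.18): V ← 18.18 m/s
set_airspeed(34.92): V ← 34.92 m/s
adjust_throttle(-281): rpm ← 8789 -281 = 8508
throttle_to(2260): rpm ← 2260
adjust_airspeed(-13.97): V ← 34.92 -13.97 = 20.95 m/s
final state: V = 20.95 m/s, rpm = 2260 → n = rpm/60 = 37.666667 rev/s
target J* = 0.4199; solve J* = V/(n·D) for n: n = V/(J*·D) = 20.95/(0.4199 × 1.999) = 24.958895 rev/s
rpm = 60·n = 1497.533716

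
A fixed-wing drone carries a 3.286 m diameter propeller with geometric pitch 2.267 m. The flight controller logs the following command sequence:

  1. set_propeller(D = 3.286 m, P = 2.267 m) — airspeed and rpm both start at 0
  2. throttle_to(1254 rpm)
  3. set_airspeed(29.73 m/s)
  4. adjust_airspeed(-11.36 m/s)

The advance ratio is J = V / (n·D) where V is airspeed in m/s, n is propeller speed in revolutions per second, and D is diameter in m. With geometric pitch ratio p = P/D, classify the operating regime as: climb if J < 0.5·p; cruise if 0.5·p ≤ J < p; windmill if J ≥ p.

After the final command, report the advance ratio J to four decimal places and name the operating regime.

set_propeller: D = 3.286 m, P = 2.267 m (p = P/D = 0.689897); state ← (V=0, rpm=0)
throttle_to(1254): rpm ← 1254
set_airspeed(29.73): V ← 29.73 m/s
adjust_airspeed(-11.36): V ← 29.73 -11.36 = 18.37 m/s
final state: V = 18.37 m/s, rpm = 1254 → n = rpm/60 = 20.900000 rev/s
J = V / (n·D) = 18.37 / (20.900000 × 3.286) = 0.267482
regime bands: climb J<0.3449 | cruise [0.3449, 0.6899) | windmill J≥0.6899
J = 0.2675 → climb

J = 0.2675, regime = climb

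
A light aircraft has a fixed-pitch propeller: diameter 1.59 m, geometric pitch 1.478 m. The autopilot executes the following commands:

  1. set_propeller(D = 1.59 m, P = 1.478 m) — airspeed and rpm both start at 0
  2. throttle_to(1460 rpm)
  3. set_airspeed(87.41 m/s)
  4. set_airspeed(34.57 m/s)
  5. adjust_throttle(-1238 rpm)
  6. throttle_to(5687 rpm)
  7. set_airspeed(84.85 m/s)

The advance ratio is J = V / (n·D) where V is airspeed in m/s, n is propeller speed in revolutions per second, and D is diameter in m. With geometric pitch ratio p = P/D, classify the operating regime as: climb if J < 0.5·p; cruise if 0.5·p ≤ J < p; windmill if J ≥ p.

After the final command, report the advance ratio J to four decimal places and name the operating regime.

set_propeller: D = 1.59 m, P = 1.478 m (p = P/D = 0.929560); state ← (V=0, rpm=0)
throttle_to(1460): rpm ← 1460
set_airspeed(87.41): V ← 87.41 m/s
set_airspeed(34.57): V ← 34.57 m/s
adjust_throttle(-1238): rpm ← 1460 -1238 = 222
throttle_to(5687): rpm ← 5687
set_airspeed(84.85): V ← 84.85 m/s
final state: V = 84.85 m/s, rpm = 5687 → n = rpm/60 = 94.783333 rev/s
J = V / (n·D) = 84.85 / (94.783333 × 1.59) = 0.563019
regime bands: climb J<0.4648 | cruise [0.4648, 0.9296) | windmill J≥0.9296
J = 0.5630 → cruise

J = 0.5630, regime = cruise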